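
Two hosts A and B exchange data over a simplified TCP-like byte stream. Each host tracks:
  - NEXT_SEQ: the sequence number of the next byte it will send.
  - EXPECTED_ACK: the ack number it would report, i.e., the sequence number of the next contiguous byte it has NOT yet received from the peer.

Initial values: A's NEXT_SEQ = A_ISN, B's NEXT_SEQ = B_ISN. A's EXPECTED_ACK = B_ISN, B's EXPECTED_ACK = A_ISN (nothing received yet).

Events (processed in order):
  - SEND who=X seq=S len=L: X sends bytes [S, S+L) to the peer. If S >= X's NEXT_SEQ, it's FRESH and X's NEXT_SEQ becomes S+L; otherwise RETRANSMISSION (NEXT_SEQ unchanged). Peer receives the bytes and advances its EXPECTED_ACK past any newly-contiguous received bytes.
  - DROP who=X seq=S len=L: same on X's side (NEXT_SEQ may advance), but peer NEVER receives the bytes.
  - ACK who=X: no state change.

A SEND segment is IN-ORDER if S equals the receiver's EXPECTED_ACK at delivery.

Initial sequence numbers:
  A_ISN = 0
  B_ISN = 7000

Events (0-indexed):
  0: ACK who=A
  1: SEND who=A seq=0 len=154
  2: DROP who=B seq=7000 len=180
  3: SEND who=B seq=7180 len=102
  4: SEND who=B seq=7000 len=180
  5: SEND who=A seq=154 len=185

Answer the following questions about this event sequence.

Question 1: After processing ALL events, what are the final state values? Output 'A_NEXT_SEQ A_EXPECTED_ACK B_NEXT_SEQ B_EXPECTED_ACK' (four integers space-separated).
After event 0: A_seq=0 A_ack=7000 B_seq=7000 B_ack=0
After event 1: A_seq=154 A_ack=7000 B_seq=7000 B_ack=154
After event 2: A_seq=154 A_ack=7000 B_seq=7180 B_ack=154
After event 3: A_seq=154 A_ack=7000 B_seq=7282 B_ack=154
After event 4: A_seq=154 A_ack=7282 B_seq=7282 B_ack=154
After event 5: A_seq=339 A_ack=7282 B_seq=7282 B_ack=339

Answer: 339 7282 7282 339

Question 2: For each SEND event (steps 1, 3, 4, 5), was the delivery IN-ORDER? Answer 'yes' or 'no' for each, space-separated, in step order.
Answer: yes no yes yes

Derivation:
Step 1: SEND seq=0 -> in-order
Step 3: SEND seq=7180 -> out-of-order
Step 4: SEND seq=7000 -> in-order
Step 5: SEND seq=154 -> in-order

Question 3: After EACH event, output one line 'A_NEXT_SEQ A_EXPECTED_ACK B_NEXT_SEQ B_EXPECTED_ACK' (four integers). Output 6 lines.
0 7000 7000 0
154 7000 7000 154
154 7000 7180 154
154 7000 7282 154
154 7282 7282 154
339 7282 7282 339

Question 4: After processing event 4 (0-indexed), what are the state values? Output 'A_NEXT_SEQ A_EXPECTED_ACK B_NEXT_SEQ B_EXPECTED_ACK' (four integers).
After event 0: A_seq=0 A_ack=7000 B_seq=7000 B_ack=0
After event 1: A_seq=154 A_ack=7000 B_seq=7000 B_ack=154
After event 2: A_seq=154 A_ack=7000 B_seq=7180 B_ack=154
After event 3: A_seq=154 A_ack=7000 B_seq=7282 B_ack=154
After event 4: A_seq=154 A_ack=7282 B_seq=7282 B_ack=154

154 7282 7282 154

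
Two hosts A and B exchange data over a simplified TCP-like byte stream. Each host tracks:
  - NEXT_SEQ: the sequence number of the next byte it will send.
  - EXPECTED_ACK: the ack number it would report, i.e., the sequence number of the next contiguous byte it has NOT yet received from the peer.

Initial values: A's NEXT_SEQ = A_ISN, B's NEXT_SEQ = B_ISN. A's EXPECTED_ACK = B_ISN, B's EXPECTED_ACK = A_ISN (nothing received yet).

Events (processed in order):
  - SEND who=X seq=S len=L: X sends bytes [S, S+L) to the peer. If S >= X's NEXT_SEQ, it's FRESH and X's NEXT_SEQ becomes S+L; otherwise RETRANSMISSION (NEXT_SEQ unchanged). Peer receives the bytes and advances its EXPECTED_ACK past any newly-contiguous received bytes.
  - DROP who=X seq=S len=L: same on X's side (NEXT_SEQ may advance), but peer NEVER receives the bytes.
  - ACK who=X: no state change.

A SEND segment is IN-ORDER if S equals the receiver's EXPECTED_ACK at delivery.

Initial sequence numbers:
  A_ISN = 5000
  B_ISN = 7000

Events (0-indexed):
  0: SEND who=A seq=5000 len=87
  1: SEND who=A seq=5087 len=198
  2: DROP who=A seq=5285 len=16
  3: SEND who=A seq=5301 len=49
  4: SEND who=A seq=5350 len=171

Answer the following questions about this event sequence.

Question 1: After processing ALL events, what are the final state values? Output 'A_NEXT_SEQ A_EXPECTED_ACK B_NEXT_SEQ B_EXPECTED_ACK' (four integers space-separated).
Answer: 5521 7000 7000 5285

Derivation:
After event 0: A_seq=5087 A_ack=7000 B_seq=7000 B_ack=5087
After event 1: A_seq=5285 A_ack=7000 B_seq=7000 B_ack=5285
After event 2: A_seq=5301 A_ack=7000 B_seq=7000 B_ack=5285
After event 3: A_seq=5350 A_ack=7000 B_seq=7000 B_ack=5285
After event 4: A_seq=5521 A_ack=7000 B_seq=7000 B_ack=5285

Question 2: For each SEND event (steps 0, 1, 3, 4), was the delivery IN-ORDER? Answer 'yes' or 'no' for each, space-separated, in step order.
Step 0: SEND seq=5000 -> in-order
Step 1: SEND seq=5087 -> in-order
Step 3: SEND seq=5301 -> out-of-order
Step 4: SEND seq=5350 -> out-of-order

Answer: yes yes no no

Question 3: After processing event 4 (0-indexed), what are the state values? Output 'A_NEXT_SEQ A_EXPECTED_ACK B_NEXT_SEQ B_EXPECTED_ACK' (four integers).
After event 0: A_seq=5087 A_ack=7000 B_seq=7000 B_ack=5087
After event 1: A_seq=5285 A_ack=7000 B_seq=7000 B_ack=5285
After event 2: A_seq=5301 A_ack=7000 B_seq=7000 B_ack=5285
After event 3: A_seq=5350 A_ack=7000 B_seq=7000 B_ack=5285
After event 4: A_seq=5521 A_ack=7000 B_seq=7000 B_ack=5285

5521 7000 7000 5285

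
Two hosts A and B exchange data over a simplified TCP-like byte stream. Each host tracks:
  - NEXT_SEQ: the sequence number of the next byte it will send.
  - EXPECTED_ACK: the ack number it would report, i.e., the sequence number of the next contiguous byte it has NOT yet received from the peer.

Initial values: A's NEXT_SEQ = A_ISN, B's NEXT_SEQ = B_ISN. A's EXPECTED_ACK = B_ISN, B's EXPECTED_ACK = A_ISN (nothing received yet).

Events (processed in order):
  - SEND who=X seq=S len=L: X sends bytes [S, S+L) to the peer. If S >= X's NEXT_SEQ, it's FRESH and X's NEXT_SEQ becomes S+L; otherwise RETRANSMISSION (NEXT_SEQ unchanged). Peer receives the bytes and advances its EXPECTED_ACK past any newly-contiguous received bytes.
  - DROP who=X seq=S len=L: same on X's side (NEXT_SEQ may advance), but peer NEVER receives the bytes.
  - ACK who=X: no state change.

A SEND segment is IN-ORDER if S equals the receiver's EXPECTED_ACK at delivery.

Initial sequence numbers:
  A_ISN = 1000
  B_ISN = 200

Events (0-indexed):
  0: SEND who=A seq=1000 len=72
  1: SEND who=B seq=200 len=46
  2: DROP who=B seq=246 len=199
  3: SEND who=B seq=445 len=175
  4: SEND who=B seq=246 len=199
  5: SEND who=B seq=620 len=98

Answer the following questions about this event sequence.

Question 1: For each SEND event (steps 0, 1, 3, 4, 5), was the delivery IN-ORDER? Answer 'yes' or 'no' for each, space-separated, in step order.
Answer: yes yes no yes yes

Derivation:
Step 0: SEND seq=1000 -> in-order
Step 1: SEND seq=200 -> in-order
Step 3: SEND seq=445 -> out-of-order
Step 4: SEND seq=246 -> in-order
Step 5: SEND seq=620 -> in-order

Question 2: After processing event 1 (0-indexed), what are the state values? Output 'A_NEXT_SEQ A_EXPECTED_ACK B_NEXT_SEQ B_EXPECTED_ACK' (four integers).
After event 0: A_seq=1072 A_ack=200 B_seq=200 B_ack=1072
After event 1: A_seq=1072 A_ack=246 B_seq=246 B_ack=1072

1072 246 246 1072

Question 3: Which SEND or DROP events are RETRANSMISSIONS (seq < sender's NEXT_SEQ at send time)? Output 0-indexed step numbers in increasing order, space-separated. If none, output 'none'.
Step 0: SEND seq=1000 -> fresh
Step 1: SEND seq=200 -> fresh
Step 2: DROP seq=246 -> fresh
Step 3: SEND seq=445 -> fresh
Step 4: SEND seq=246 -> retransmit
Step 5: SEND seq=620 -> fresh

Answer: 4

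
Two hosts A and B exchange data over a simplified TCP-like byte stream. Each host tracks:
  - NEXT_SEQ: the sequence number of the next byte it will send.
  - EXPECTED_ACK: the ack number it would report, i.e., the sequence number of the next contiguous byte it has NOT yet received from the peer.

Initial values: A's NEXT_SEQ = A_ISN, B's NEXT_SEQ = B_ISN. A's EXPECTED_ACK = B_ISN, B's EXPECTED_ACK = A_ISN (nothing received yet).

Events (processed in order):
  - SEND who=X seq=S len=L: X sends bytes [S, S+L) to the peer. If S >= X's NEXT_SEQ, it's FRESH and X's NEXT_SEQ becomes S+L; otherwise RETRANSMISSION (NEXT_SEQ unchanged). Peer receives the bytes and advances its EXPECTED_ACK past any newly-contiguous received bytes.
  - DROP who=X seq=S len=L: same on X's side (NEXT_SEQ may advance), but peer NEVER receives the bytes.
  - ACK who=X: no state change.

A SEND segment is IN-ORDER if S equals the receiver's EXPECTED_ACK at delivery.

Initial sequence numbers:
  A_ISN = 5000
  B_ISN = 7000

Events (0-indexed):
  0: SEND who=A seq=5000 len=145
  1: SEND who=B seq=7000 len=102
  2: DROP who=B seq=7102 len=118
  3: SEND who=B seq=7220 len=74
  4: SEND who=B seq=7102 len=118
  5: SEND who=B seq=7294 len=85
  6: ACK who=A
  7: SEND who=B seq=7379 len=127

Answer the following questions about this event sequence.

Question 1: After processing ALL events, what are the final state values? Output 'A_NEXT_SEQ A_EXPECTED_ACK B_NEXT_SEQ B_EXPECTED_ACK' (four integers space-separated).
Answer: 5145 7506 7506 5145

Derivation:
After event 0: A_seq=5145 A_ack=7000 B_seq=7000 B_ack=5145
After event 1: A_seq=5145 A_ack=7102 B_seq=7102 B_ack=5145
After event 2: A_seq=5145 A_ack=7102 B_seq=7220 B_ack=5145
After event 3: A_seq=5145 A_ack=7102 B_seq=7294 B_ack=5145
After event 4: A_seq=5145 A_ack=7294 B_seq=7294 B_ack=5145
After event 5: A_seq=5145 A_ack=7379 B_seq=7379 B_ack=5145
After event 6: A_seq=5145 A_ack=7379 B_seq=7379 B_ack=5145
After event 7: A_seq=5145 A_ack=7506 B_seq=7506 B_ack=5145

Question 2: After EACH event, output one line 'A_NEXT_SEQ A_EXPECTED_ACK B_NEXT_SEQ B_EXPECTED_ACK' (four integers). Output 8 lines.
5145 7000 7000 5145
5145 7102 7102 5145
5145 7102 7220 5145
5145 7102 7294 5145
5145 7294 7294 5145
5145 7379 7379 5145
5145 7379 7379 5145
5145 7506 7506 5145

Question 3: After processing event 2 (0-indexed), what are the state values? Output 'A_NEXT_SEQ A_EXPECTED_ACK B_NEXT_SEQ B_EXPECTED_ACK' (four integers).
After event 0: A_seq=5145 A_ack=7000 B_seq=7000 B_ack=5145
After event 1: A_seq=5145 A_ack=7102 B_seq=7102 B_ack=5145
After event 2: A_seq=5145 A_ack=7102 B_seq=7220 B_ack=5145

5145 7102 7220 5145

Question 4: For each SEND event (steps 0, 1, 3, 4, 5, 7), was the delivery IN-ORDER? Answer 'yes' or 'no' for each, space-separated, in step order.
Answer: yes yes no yes yes yes

Derivation:
Step 0: SEND seq=5000 -> in-order
Step 1: SEND seq=7000 -> in-order
Step 3: SEND seq=7220 -> out-of-order
Step 4: SEND seq=7102 -> in-order
Step 5: SEND seq=7294 -> in-order
Step 7: SEND seq=7379 -> in-order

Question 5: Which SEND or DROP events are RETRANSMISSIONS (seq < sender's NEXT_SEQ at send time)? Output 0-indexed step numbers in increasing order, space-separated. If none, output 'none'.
Step 0: SEND seq=5000 -> fresh
Step 1: SEND seq=7000 -> fresh
Step 2: DROP seq=7102 -> fresh
Step 3: SEND seq=7220 -> fresh
Step 4: SEND seq=7102 -> retransmit
Step 5: SEND seq=7294 -> fresh
Step 7: SEND seq=7379 -> fresh

Answer: 4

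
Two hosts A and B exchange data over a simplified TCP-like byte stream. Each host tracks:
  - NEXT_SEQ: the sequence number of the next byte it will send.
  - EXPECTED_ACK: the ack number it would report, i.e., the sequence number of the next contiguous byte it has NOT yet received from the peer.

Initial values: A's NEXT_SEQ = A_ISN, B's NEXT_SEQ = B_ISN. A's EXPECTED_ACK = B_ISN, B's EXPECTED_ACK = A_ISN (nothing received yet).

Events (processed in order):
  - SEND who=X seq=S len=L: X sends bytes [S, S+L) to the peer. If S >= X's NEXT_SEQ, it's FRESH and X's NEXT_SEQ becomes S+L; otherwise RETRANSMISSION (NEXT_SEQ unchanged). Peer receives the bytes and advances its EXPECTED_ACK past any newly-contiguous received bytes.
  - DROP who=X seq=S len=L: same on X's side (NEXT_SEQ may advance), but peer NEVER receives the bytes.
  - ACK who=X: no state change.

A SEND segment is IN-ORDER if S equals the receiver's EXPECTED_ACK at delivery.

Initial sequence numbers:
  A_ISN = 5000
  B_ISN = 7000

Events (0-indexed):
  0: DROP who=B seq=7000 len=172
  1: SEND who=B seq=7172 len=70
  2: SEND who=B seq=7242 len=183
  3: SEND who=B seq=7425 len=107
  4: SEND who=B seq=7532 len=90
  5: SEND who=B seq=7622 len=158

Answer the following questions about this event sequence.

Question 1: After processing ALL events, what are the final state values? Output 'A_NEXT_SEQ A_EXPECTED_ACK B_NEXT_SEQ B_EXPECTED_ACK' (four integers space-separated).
After event 0: A_seq=5000 A_ack=7000 B_seq=7172 B_ack=5000
After event 1: A_seq=5000 A_ack=7000 B_seq=7242 B_ack=5000
After event 2: A_seq=5000 A_ack=7000 B_seq=7425 B_ack=5000
After event 3: A_seq=5000 A_ack=7000 B_seq=7532 B_ack=5000
After event 4: A_seq=5000 A_ack=7000 B_seq=7622 B_ack=5000
After event 5: A_seq=5000 A_ack=7000 B_seq=7780 B_ack=5000

Answer: 5000 7000 7780 5000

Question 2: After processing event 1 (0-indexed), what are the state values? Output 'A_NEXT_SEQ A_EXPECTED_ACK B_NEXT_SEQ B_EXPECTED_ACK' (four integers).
After event 0: A_seq=5000 A_ack=7000 B_seq=7172 B_ack=5000
After event 1: A_seq=5000 A_ack=7000 B_seq=7242 B_ack=5000

5000 7000 7242 5000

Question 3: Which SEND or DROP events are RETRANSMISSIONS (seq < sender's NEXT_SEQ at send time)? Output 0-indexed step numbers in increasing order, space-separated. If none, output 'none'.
Answer: none

Derivation:
Step 0: DROP seq=7000 -> fresh
Step 1: SEND seq=7172 -> fresh
Step 2: SEND seq=7242 -> fresh
Step 3: SEND seq=7425 -> fresh
Step 4: SEND seq=7532 -> fresh
Step 5: SEND seq=7622 -> fresh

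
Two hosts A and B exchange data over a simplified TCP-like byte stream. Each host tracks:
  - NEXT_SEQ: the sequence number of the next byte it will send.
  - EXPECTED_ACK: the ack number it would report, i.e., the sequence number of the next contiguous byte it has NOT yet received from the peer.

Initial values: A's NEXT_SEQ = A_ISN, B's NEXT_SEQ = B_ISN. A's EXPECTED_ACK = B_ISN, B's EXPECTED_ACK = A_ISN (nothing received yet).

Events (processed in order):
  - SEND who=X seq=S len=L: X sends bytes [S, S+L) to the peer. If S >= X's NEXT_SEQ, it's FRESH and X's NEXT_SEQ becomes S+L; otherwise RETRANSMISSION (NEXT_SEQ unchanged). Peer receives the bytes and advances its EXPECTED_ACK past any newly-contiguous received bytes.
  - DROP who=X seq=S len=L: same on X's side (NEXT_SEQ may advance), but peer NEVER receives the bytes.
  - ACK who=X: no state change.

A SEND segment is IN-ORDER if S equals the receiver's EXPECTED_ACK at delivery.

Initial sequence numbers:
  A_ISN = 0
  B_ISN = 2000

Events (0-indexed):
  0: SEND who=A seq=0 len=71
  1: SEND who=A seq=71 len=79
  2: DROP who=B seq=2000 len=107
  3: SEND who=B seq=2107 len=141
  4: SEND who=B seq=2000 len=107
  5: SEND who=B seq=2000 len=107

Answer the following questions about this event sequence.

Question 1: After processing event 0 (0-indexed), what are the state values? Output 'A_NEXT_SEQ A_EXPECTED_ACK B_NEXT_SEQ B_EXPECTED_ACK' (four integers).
After event 0: A_seq=71 A_ack=2000 B_seq=2000 B_ack=71

71 2000 2000 71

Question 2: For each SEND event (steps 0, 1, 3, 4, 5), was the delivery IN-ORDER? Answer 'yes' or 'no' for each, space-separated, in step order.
Answer: yes yes no yes no

Derivation:
Step 0: SEND seq=0 -> in-order
Step 1: SEND seq=71 -> in-order
Step 3: SEND seq=2107 -> out-of-order
Step 4: SEND seq=2000 -> in-order
Step 5: SEND seq=2000 -> out-of-order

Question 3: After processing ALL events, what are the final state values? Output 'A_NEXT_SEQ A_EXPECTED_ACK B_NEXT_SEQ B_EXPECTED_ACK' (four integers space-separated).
After event 0: A_seq=71 A_ack=2000 B_seq=2000 B_ack=71
After event 1: A_seq=150 A_ack=2000 B_seq=2000 B_ack=150
After event 2: A_seq=150 A_ack=2000 B_seq=2107 B_ack=150
After event 3: A_seq=150 A_ack=2000 B_seq=2248 B_ack=150
After event 4: A_seq=150 A_ack=2248 B_seq=2248 B_ack=150
After event 5: A_seq=150 A_ack=2248 B_seq=2248 B_ack=150

Answer: 150 2248 2248 150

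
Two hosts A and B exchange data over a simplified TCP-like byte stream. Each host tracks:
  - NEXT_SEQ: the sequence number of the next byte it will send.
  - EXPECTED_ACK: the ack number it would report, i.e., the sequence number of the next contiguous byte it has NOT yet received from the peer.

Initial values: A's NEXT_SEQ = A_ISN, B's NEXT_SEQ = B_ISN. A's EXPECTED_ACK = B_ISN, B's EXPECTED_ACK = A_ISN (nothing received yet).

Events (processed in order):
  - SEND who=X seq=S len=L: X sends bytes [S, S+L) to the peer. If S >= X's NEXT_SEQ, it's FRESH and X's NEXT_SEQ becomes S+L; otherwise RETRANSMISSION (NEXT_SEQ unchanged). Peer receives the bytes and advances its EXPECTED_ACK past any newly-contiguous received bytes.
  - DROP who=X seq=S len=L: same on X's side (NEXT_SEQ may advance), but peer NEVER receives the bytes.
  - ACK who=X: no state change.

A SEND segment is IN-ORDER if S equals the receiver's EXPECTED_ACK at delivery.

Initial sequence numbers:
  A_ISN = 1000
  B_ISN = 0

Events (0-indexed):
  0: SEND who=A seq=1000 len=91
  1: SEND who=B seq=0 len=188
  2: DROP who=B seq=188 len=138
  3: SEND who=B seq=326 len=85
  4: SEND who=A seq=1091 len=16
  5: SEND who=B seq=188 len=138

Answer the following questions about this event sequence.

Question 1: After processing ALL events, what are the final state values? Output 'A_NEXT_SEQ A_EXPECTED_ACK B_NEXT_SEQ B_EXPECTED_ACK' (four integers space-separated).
After event 0: A_seq=1091 A_ack=0 B_seq=0 B_ack=1091
After event 1: A_seq=1091 A_ack=188 B_seq=188 B_ack=1091
After event 2: A_seq=1091 A_ack=188 B_seq=326 B_ack=1091
After event 3: A_seq=1091 A_ack=188 B_seq=411 B_ack=1091
After event 4: A_seq=1107 A_ack=188 B_seq=411 B_ack=1107
After event 5: A_seq=1107 A_ack=411 B_seq=411 B_ack=1107

Answer: 1107 411 411 1107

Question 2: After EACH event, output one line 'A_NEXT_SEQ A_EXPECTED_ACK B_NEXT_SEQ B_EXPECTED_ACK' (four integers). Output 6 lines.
1091 0 0 1091
1091 188 188 1091
1091 188 326 1091
1091 188 411 1091
1107 188 411 1107
1107 411 411 1107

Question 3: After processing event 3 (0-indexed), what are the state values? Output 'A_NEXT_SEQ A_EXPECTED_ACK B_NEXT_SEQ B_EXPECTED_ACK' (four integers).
After event 0: A_seq=1091 A_ack=0 B_seq=0 B_ack=1091
After event 1: A_seq=1091 A_ack=188 B_seq=188 B_ack=1091
After event 2: A_seq=1091 A_ack=188 B_seq=326 B_ack=1091
After event 3: A_seq=1091 A_ack=188 B_seq=411 B_ack=1091

1091 188 411 1091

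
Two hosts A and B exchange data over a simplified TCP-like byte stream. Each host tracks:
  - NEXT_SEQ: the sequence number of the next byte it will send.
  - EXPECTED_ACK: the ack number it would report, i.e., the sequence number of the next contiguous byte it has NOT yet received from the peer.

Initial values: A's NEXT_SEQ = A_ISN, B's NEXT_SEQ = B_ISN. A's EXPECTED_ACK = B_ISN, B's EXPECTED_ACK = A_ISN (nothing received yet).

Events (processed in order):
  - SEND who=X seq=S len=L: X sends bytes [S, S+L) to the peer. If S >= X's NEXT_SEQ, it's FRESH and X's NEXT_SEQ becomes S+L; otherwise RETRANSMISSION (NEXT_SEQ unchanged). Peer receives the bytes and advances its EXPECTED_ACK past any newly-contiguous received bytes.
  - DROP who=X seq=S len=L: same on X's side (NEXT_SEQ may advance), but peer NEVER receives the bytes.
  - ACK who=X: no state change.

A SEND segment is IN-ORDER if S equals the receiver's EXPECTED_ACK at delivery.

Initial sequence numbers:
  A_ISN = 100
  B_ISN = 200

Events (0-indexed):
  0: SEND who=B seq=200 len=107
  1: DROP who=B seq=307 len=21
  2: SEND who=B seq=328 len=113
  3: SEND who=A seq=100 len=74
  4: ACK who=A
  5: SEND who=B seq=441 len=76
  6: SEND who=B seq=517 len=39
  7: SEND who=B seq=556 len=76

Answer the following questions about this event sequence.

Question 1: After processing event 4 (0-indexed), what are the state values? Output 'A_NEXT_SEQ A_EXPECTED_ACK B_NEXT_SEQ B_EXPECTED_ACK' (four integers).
After event 0: A_seq=100 A_ack=307 B_seq=307 B_ack=100
After event 1: A_seq=100 A_ack=307 B_seq=328 B_ack=100
After event 2: A_seq=100 A_ack=307 B_seq=441 B_ack=100
After event 3: A_seq=174 A_ack=307 B_seq=441 B_ack=174
After event 4: A_seq=174 A_ack=307 B_seq=441 B_ack=174

174 307 441 174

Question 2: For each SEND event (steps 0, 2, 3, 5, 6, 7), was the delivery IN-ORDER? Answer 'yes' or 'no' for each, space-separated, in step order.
Answer: yes no yes no no no

Derivation:
Step 0: SEND seq=200 -> in-order
Step 2: SEND seq=328 -> out-of-order
Step 3: SEND seq=100 -> in-order
Step 5: SEND seq=441 -> out-of-order
Step 6: SEND seq=517 -> out-of-order
Step 7: SEND seq=556 -> out-of-order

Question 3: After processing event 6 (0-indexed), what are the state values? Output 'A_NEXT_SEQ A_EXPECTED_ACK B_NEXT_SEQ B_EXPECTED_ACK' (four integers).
After event 0: A_seq=100 A_ack=307 B_seq=307 B_ack=100
After event 1: A_seq=100 A_ack=307 B_seq=328 B_ack=100
After event 2: A_seq=100 A_ack=307 B_seq=441 B_ack=100
After event 3: A_seq=174 A_ack=307 B_seq=441 B_ack=174
After event 4: A_seq=174 A_ack=307 B_seq=441 B_ack=174
After event 5: A_seq=174 A_ack=307 B_seq=517 B_ack=174
After event 6: A_seq=174 A_ack=307 B_seq=556 B_ack=174

174 307 556 174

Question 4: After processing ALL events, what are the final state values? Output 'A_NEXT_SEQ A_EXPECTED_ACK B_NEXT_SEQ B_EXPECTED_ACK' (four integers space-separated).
Answer: 174 307 632 174

Derivation:
After event 0: A_seq=100 A_ack=307 B_seq=307 B_ack=100
After event 1: A_seq=100 A_ack=307 B_seq=328 B_ack=100
After event 2: A_seq=100 A_ack=307 B_seq=441 B_ack=100
After event 3: A_seq=174 A_ack=307 B_seq=441 B_ack=174
After event 4: A_seq=174 A_ack=307 B_seq=441 B_ack=174
After event 5: A_seq=174 A_ack=307 B_seq=517 B_ack=174
After event 6: A_seq=174 A_ack=307 B_seq=556 B_ack=174
After event 7: A_seq=174 A_ack=307 B_seq=632 B_ack=174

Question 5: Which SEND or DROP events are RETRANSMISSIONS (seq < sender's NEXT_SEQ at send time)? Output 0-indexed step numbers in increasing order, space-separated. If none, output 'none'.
Step 0: SEND seq=200 -> fresh
Step 1: DROP seq=307 -> fresh
Step 2: SEND seq=328 -> fresh
Step 3: SEND seq=100 -> fresh
Step 5: SEND seq=441 -> fresh
Step 6: SEND seq=517 -> fresh
Step 7: SEND seq=556 -> fresh

Answer: none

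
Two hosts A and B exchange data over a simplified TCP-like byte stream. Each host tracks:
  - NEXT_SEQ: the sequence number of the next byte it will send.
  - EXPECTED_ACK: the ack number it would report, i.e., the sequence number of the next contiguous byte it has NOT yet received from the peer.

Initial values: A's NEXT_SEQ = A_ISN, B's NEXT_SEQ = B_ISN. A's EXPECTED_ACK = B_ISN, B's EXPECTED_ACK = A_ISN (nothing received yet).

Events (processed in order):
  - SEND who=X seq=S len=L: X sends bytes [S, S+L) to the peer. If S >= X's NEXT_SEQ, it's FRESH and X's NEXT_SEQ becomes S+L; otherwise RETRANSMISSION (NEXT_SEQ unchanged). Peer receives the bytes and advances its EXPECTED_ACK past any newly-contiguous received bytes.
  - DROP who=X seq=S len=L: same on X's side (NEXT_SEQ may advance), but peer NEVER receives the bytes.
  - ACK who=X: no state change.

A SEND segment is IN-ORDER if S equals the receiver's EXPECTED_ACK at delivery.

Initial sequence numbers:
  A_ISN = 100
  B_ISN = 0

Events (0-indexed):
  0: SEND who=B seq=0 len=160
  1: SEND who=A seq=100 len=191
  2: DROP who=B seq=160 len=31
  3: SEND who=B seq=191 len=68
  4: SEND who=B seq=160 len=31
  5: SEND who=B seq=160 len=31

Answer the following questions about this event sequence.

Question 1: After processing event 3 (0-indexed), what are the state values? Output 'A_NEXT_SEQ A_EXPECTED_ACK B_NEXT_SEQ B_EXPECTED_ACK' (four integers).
After event 0: A_seq=100 A_ack=160 B_seq=160 B_ack=100
After event 1: A_seq=291 A_ack=160 B_seq=160 B_ack=291
After event 2: A_seq=291 A_ack=160 B_seq=191 B_ack=291
After event 3: A_seq=291 A_ack=160 B_seq=259 B_ack=291

291 160 259 291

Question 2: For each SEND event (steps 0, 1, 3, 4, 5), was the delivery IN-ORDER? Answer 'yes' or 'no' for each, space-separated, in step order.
Answer: yes yes no yes no

Derivation:
Step 0: SEND seq=0 -> in-order
Step 1: SEND seq=100 -> in-order
Step 3: SEND seq=191 -> out-of-order
Step 4: SEND seq=160 -> in-order
Step 5: SEND seq=160 -> out-of-order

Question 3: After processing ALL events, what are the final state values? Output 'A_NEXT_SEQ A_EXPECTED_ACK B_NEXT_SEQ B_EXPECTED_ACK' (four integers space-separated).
Answer: 291 259 259 291

Derivation:
After event 0: A_seq=100 A_ack=160 B_seq=160 B_ack=100
After event 1: A_seq=291 A_ack=160 B_seq=160 B_ack=291
After event 2: A_seq=291 A_ack=160 B_seq=191 B_ack=291
After event 3: A_seq=291 A_ack=160 B_seq=259 B_ack=291
After event 4: A_seq=291 A_ack=259 B_seq=259 B_ack=291
After event 5: A_seq=291 A_ack=259 B_seq=259 B_ack=291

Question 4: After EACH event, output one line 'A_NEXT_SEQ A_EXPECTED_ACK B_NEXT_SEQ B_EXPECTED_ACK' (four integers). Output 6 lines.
100 160 160 100
291 160 160 291
291 160 191 291
291 160 259 291
291 259 259 291
291 259 259 291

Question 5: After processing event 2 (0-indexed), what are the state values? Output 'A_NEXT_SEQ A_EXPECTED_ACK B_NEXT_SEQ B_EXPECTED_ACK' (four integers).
After event 0: A_seq=100 A_ack=160 B_seq=160 B_ack=100
After event 1: A_seq=291 A_ack=160 B_seq=160 B_ack=291
After event 2: A_seq=291 A_ack=160 B_seq=191 B_ack=291

291 160 191 291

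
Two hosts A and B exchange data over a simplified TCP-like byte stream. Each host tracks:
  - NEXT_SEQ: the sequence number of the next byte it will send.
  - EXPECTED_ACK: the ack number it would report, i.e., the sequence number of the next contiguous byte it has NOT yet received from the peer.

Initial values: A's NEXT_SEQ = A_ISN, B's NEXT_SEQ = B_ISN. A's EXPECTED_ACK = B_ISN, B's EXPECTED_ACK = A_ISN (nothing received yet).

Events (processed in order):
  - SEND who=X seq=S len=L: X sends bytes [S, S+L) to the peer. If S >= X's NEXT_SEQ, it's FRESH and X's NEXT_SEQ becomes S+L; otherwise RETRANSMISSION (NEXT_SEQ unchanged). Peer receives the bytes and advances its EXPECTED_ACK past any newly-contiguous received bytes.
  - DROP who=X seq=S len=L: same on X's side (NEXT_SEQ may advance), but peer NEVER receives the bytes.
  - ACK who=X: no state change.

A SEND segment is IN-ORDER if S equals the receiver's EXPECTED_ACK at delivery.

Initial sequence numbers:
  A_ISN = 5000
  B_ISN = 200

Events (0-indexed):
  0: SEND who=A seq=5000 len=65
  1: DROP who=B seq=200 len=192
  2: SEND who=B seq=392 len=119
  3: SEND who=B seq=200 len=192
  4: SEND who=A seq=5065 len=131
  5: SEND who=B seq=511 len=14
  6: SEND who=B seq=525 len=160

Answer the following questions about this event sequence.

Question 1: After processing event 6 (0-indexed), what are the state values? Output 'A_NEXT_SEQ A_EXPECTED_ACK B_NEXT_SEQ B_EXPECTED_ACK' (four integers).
After event 0: A_seq=5065 A_ack=200 B_seq=200 B_ack=5065
After event 1: A_seq=5065 A_ack=200 B_seq=392 B_ack=5065
After event 2: A_seq=5065 A_ack=200 B_seq=511 B_ack=5065
After event 3: A_seq=5065 A_ack=511 B_seq=511 B_ack=5065
After event 4: A_seq=5196 A_ack=511 B_seq=511 B_ack=5196
After event 5: A_seq=5196 A_ack=525 B_seq=525 B_ack=5196
After event 6: A_seq=5196 A_ack=685 B_seq=685 B_ack=5196

5196 685 685 5196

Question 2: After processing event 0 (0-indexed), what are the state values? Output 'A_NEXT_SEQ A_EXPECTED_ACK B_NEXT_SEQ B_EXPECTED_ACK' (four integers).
After event 0: A_seq=5065 A_ack=200 B_seq=200 B_ack=5065

5065 200 200 5065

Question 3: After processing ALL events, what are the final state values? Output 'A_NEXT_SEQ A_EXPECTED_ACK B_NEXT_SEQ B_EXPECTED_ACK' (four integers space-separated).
Answer: 5196 685 685 5196

Derivation:
After event 0: A_seq=5065 A_ack=200 B_seq=200 B_ack=5065
After event 1: A_seq=5065 A_ack=200 B_seq=392 B_ack=5065
After event 2: A_seq=5065 A_ack=200 B_seq=511 B_ack=5065
After event 3: A_seq=5065 A_ack=511 B_seq=511 B_ack=5065
After event 4: A_seq=5196 A_ack=511 B_seq=511 B_ack=5196
After event 5: A_seq=5196 A_ack=525 B_seq=525 B_ack=5196
After event 6: A_seq=5196 A_ack=685 B_seq=685 B_ack=5196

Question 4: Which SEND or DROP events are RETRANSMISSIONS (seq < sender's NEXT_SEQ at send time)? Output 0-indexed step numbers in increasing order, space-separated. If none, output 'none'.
Answer: 3

Derivation:
Step 0: SEND seq=5000 -> fresh
Step 1: DROP seq=200 -> fresh
Step 2: SEND seq=392 -> fresh
Step 3: SEND seq=200 -> retransmit
Step 4: SEND seq=5065 -> fresh
Step 5: SEND seq=511 -> fresh
Step 6: SEND seq=525 -> fresh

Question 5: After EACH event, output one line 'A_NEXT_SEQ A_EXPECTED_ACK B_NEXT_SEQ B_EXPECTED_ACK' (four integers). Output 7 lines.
5065 200 200 5065
5065 200 392 5065
5065 200 511 5065
5065 511 511 5065
5196 511 511 5196
5196 525 525 5196
5196 685 685 5196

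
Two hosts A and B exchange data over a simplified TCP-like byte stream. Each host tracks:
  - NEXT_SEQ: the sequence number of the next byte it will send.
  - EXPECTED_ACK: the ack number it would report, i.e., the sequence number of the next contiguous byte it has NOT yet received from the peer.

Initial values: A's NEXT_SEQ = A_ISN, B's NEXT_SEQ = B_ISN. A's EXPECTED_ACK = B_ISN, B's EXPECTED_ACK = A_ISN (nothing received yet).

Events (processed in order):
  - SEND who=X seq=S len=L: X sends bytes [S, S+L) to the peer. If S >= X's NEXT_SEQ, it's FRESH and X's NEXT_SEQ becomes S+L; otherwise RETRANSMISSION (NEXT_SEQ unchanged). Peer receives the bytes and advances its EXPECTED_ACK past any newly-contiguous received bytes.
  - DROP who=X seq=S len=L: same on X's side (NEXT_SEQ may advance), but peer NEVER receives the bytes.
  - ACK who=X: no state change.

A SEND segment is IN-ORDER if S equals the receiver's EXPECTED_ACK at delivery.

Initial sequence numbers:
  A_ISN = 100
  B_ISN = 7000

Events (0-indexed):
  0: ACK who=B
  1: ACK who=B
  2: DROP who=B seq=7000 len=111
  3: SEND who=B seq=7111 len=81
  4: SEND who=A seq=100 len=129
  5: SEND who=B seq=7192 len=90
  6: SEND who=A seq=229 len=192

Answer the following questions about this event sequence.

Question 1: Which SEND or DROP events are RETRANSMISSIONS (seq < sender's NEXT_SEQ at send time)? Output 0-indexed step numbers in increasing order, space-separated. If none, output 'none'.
Step 2: DROP seq=7000 -> fresh
Step 3: SEND seq=7111 -> fresh
Step 4: SEND seq=100 -> fresh
Step 5: SEND seq=7192 -> fresh
Step 6: SEND seq=229 -> fresh

Answer: none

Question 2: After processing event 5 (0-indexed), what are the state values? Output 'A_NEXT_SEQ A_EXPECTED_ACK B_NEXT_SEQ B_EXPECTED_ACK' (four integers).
After event 0: A_seq=100 A_ack=7000 B_seq=7000 B_ack=100
After event 1: A_seq=100 A_ack=7000 B_seq=7000 B_ack=100
After event 2: A_seq=100 A_ack=7000 B_seq=7111 B_ack=100
After event 3: A_seq=100 A_ack=7000 B_seq=7192 B_ack=100
After event 4: A_seq=229 A_ack=7000 B_seq=7192 B_ack=229
After event 5: A_seq=229 A_ack=7000 B_seq=7282 B_ack=229

229 7000 7282 229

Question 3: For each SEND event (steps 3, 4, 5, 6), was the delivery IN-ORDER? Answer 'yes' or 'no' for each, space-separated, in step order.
Step 3: SEND seq=7111 -> out-of-order
Step 4: SEND seq=100 -> in-order
Step 5: SEND seq=7192 -> out-of-order
Step 6: SEND seq=229 -> in-order

Answer: no yes no yes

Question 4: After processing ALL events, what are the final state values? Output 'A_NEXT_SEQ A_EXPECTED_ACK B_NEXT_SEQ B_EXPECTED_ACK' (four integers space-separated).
After event 0: A_seq=100 A_ack=7000 B_seq=7000 B_ack=100
After event 1: A_seq=100 A_ack=7000 B_seq=7000 B_ack=100
After event 2: A_seq=100 A_ack=7000 B_seq=7111 B_ack=100
After event 3: A_seq=100 A_ack=7000 B_seq=7192 B_ack=100
After event 4: A_seq=229 A_ack=7000 B_seq=7192 B_ack=229
After event 5: A_seq=229 A_ack=7000 B_seq=7282 B_ack=229
After event 6: A_seq=421 A_ack=7000 B_seq=7282 B_ack=421

Answer: 421 7000 7282 421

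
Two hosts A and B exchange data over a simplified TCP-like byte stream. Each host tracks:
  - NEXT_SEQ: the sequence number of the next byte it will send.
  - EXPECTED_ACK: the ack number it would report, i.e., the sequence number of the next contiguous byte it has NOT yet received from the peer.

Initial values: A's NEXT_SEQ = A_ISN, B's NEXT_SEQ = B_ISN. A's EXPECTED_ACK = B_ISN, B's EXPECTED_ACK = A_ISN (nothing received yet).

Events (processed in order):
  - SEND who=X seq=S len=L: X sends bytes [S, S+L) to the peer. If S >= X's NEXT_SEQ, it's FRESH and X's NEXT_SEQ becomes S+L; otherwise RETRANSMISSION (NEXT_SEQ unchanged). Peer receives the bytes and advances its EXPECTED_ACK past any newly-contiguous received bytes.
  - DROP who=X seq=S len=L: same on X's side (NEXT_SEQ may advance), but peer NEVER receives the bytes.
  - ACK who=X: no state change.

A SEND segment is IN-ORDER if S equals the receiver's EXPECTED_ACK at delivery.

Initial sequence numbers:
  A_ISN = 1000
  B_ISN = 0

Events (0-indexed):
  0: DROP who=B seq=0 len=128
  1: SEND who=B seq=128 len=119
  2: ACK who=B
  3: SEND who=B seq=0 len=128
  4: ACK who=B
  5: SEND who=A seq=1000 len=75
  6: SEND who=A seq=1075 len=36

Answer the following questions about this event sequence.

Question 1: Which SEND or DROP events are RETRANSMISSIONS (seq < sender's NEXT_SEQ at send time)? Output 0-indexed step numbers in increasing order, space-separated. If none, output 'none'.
Answer: 3

Derivation:
Step 0: DROP seq=0 -> fresh
Step 1: SEND seq=128 -> fresh
Step 3: SEND seq=0 -> retransmit
Step 5: SEND seq=1000 -> fresh
Step 6: SEND seq=1075 -> fresh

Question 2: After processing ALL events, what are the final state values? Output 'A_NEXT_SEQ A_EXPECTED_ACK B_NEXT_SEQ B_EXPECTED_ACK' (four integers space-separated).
After event 0: A_seq=1000 A_ack=0 B_seq=128 B_ack=1000
After event 1: A_seq=1000 A_ack=0 B_seq=247 B_ack=1000
After event 2: A_seq=1000 A_ack=0 B_seq=247 B_ack=1000
After event 3: A_seq=1000 A_ack=247 B_seq=247 B_ack=1000
After event 4: A_seq=1000 A_ack=247 B_seq=247 B_ack=1000
After event 5: A_seq=1075 A_ack=247 B_seq=247 B_ack=1075
After event 6: A_seq=1111 A_ack=247 B_seq=247 B_ack=1111

Answer: 1111 247 247 1111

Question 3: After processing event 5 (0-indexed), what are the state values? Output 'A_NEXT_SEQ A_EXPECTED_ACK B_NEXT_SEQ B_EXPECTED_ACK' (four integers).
After event 0: A_seq=1000 A_ack=0 B_seq=128 B_ack=1000
After event 1: A_seq=1000 A_ack=0 B_seq=247 B_ack=1000
After event 2: A_seq=1000 A_ack=0 B_seq=247 B_ack=1000
After event 3: A_seq=1000 A_ack=247 B_seq=247 B_ack=1000
After event 4: A_seq=1000 A_ack=247 B_seq=247 B_ack=1000
After event 5: A_seq=1075 A_ack=247 B_seq=247 B_ack=1075

1075 247 247 1075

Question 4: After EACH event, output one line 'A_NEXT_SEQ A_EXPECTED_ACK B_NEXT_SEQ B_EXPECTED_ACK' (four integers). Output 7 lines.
1000 0 128 1000
1000 0 247 1000
1000 0 247 1000
1000 247 247 1000
1000 247 247 1000
1075 247 247 1075
1111 247 247 1111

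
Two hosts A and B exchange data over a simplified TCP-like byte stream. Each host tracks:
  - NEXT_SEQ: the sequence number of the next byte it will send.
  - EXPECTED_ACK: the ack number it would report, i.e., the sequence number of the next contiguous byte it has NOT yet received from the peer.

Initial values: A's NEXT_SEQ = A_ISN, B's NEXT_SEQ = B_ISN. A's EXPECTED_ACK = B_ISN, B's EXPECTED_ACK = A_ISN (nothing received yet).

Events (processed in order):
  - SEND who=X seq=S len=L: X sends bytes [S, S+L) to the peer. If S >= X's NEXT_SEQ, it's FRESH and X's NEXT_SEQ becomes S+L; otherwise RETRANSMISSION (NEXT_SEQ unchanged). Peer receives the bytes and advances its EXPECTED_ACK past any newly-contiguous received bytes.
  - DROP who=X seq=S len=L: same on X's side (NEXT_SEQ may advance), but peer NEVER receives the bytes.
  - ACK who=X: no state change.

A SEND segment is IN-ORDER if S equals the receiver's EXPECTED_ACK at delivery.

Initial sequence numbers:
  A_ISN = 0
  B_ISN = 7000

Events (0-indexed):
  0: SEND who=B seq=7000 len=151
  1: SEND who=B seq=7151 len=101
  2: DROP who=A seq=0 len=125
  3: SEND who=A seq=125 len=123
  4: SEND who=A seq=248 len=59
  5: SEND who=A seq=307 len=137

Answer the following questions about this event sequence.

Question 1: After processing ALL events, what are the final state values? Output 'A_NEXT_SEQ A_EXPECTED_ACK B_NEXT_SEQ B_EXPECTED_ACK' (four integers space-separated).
After event 0: A_seq=0 A_ack=7151 B_seq=7151 B_ack=0
After event 1: A_seq=0 A_ack=7252 B_seq=7252 B_ack=0
After event 2: A_seq=125 A_ack=7252 B_seq=7252 B_ack=0
After event 3: A_seq=248 A_ack=7252 B_seq=7252 B_ack=0
After event 4: A_seq=307 A_ack=7252 B_seq=7252 B_ack=0
After event 5: A_seq=444 A_ack=7252 B_seq=7252 B_ack=0

Answer: 444 7252 7252 0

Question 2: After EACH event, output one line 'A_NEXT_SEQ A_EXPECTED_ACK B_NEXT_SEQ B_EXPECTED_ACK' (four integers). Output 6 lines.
0 7151 7151 0
0 7252 7252 0
125 7252 7252 0
248 7252 7252 0
307 7252 7252 0
444 7252 7252 0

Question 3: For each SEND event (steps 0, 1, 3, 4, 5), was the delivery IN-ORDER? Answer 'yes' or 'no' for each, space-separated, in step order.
Step 0: SEND seq=7000 -> in-order
Step 1: SEND seq=7151 -> in-order
Step 3: SEND seq=125 -> out-of-order
Step 4: SEND seq=248 -> out-of-order
Step 5: SEND seq=307 -> out-of-order

Answer: yes yes no no no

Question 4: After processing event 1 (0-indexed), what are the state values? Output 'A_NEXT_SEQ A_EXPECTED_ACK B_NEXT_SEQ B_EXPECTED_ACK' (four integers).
After event 0: A_seq=0 A_ack=7151 B_seq=7151 B_ack=0
After event 1: A_seq=0 A_ack=7252 B_seq=7252 B_ack=0

0 7252 7252 0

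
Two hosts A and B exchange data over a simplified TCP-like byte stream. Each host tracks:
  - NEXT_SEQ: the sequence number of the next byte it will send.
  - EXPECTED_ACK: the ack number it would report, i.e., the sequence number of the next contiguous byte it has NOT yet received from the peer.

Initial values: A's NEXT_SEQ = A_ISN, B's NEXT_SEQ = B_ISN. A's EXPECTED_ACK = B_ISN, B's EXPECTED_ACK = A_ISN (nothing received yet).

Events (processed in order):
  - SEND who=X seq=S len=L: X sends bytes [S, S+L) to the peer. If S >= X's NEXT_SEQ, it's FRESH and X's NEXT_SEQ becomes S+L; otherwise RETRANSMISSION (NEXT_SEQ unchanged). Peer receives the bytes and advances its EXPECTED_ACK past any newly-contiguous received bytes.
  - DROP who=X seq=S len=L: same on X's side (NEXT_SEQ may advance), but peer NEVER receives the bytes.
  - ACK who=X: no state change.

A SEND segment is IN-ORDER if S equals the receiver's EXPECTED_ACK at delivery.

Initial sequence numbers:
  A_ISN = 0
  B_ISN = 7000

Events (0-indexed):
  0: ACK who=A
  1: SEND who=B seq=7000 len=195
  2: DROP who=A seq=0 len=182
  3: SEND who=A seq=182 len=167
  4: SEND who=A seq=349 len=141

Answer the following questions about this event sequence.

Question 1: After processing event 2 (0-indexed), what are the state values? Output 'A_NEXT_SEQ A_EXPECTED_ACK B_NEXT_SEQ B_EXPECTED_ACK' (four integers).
After event 0: A_seq=0 A_ack=7000 B_seq=7000 B_ack=0
After event 1: A_seq=0 A_ack=7195 B_seq=7195 B_ack=0
After event 2: A_seq=182 A_ack=7195 B_seq=7195 B_ack=0

182 7195 7195 0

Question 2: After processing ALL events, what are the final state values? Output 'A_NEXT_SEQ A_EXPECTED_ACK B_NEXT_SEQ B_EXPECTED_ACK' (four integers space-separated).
Answer: 490 7195 7195 0

Derivation:
After event 0: A_seq=0 A_ack=7000 B_seq=7000 B_ack=0
After event 1: A_seq=0 A_ack=7195 B_seq=7195 B_ack=0
After event 2: A_seq=182 A_ack=7195 B_seq=7195 B_ack=0
After event 3: A_seq=349 A_ack=7195 B_seq=7195 B_ack=0
After event 4: A_seq=490 A_ack=7195 B_seq=7195 B_ack=0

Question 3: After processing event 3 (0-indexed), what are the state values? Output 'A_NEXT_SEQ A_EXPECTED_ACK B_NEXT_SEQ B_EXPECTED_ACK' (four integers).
After event 0: A_seq=0 A_ack=7000 B_seq=7000 B_ack=0
After event 1: A_seq=0 A_ack=7195 B_seq=7195 B_ack=0
After event 2: A_seq=182 A_ack=7195 B_seq=7195 B_ack=0
After event 3: A_seq=349 A_ack=7195 B_seq=7195 B_ack=0

349 7195 7195 0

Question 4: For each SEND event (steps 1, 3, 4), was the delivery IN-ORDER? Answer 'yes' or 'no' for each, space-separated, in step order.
Step 1: SEND seq=7000 -> in-order
Step 3: SEND seq=182 -> out-of-order
Step 4: SEND seq=349 -> out-of-order

Answer: yes no no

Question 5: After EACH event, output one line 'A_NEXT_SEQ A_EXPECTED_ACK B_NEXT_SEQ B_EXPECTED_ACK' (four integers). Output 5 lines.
0 7000 7000 0
0 7195 7195 0
182 7195 7195 0
349 7195 7195 0
490 7195 7195 0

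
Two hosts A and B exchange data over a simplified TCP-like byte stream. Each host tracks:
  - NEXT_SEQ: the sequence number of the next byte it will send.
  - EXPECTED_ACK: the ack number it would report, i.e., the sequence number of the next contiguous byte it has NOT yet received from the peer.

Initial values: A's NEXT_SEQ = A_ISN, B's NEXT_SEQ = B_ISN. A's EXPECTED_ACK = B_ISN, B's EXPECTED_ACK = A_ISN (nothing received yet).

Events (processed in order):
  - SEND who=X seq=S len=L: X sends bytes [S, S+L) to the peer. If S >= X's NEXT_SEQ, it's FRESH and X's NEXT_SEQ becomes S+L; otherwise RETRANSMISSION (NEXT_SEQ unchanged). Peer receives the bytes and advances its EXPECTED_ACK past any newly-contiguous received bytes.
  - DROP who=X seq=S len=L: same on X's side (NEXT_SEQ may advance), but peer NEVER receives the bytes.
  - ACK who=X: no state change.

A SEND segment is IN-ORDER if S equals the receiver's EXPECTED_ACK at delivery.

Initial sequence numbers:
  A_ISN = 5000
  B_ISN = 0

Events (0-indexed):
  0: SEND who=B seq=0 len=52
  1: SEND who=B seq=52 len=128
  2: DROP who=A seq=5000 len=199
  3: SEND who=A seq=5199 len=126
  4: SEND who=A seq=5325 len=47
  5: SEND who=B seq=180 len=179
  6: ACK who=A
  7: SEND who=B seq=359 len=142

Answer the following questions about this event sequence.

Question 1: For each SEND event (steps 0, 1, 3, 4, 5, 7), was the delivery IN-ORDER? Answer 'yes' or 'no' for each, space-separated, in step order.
Answer: yes yes no no yes yes

Derivation:
Step 0: SEND seq=0 -> in-order
Step 1: SEND seq=52 -> in-order
Step 3: SEND seq=5199 -> out-of-order
Step 4: SEND seq=5325 -> out-of-order
Step 5: SEND seq=180 -> in-order
Step 7: SEND seq=359 -> in-order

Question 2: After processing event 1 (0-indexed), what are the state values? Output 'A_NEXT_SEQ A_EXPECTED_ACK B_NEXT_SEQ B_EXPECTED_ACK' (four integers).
After event 0: A_seq=5000 A_ack=52 B_seq=52 B_ack=5000
After event 1: A_seq=5000 A_ack=180 B_seq=180 B_ack=5000

5000 180 180 5000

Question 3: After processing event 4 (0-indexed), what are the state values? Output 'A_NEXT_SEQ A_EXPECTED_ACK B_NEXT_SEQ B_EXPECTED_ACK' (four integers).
After event 0: A_seq=5000 A_ack=52 B_seq=52 B_ack=5000
After event 1: A_seq=5000 A_ack=180 B_seq=180 B_ack=5000
After event 2: A_seq=5199 A_ack=180 B_seq=180 B_ack=5000
After event 3: A_seq=5325 A_ack=180 B_seq=180 B_ack=5000
After event 4: A_seq=5372 A_ack=180 B_seq=180 B_ack=5000

5372 180 180 5000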